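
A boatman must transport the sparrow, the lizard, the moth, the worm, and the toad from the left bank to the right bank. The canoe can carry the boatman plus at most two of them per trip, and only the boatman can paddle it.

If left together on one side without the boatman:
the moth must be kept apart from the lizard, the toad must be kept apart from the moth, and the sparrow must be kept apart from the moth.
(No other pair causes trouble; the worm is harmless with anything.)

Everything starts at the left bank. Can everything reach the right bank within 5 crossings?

Yes

Yes — this plan uses 5 crossings (≤ 5):
1. Boatman goes to the right bank with the moth and the sparrow.  [the left bank: the lizard, the toad, the worm | the right bank: the moth, the sparrow]
2. Boatman goes back to the left bank with the moth.  [the left bank: the lizard, the moth, the toad, the worm | the right bank: the sparrow]
3. Boatman goes to the right bank with the lizard and the toad.  [the left bank: the moth, the worm | the right bank: the lizard, the sparrow, the toad]
4. Boatman goes back to the left bank alone.  [the left bank: the moth, the worm | the right bank: the lizard, the sparrow, the toad]
5. Boatman goes to the right bank with the moth and the worm.  [the left bank: — | the right bank: the lizard, the moth, the sparrow, the toad, the worm]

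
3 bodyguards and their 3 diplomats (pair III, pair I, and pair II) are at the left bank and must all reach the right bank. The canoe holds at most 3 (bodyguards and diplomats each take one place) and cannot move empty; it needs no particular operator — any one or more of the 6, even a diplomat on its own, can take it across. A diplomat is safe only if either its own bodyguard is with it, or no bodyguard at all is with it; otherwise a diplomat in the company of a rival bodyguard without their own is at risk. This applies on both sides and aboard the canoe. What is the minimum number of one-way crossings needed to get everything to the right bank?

5

Counting alone: each trip to the right bank takes at most 3 across and each return brings at least 1 back, so after t trips out (and t−1 returns) at most 3t − (t−1) of the 6 are across; that first reaches 6 at t = 3, so at least 5 crossings are needed.
The plan below uses exactly 5 crossings, so it is optimal:
1. bodyguard III and diplomat III cross → the right bank.
2. bodyguard III crosses ← the left bank.
3. bodyguard I, bodyguard II, and bodyguard III cross → the right bank.
4. diplomat III crosses ← the left bank.
5. diplomat I, diplomat II, and diplomat III cross → the right bank.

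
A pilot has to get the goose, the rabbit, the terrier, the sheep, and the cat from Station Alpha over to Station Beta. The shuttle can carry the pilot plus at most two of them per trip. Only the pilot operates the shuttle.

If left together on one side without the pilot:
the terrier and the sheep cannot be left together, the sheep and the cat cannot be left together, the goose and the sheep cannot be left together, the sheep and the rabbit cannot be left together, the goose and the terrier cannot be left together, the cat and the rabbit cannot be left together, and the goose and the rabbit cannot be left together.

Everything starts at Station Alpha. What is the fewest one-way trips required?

impossible

Whatever the first load, the items left behind include a forbidden pair without the pilot. No opening move is safe, so no plan exists.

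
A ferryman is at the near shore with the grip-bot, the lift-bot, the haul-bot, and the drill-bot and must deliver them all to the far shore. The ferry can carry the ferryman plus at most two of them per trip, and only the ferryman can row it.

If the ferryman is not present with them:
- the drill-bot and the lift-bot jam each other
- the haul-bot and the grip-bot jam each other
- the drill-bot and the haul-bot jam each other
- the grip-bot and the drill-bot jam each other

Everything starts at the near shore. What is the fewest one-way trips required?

Counting alone: the ferryman can take at most 2 across per trip to the far shore, so moving all 4 needs at least 2 loaded trips out, with a return between consecutive ones — at least 3 crossings.
The safety rule pushes this higher. Following every safe sequence of crossings, the most of the 4 that can be at the far shore as the ferry arrives there on crossing 3 is 3 — never all 4.
So no plan with fewer than 5 crossings exists, and this one achieves 5:
1. Ferryman goes to the far shore with the drill-bot and the grip-bot.
2. Ferryman goes back to the near shore with the grip-bot.
3. Ferryman goes to the far shore with the grip-bot and the lift-bot.
4. Ferryman goes back to the near shore with the drill-bot.
5. Ferryman goes to the far shore with the drill-bot and the haul-bot.

5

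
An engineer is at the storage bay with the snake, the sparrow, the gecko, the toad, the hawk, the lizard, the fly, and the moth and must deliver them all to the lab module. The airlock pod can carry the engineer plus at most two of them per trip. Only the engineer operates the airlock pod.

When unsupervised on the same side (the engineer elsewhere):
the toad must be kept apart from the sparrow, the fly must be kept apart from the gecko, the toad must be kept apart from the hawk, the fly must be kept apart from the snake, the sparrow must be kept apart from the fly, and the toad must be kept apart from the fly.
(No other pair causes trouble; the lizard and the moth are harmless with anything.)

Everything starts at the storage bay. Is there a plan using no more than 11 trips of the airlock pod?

Counting alone: the engineer can take at most 2 across per trip to the lab module, so moving all 8 needs at least 4 loaded trips out, with a return between consecutive ones — at least 7 crossings.
The safety rule pushes this higher. Following every safe sequence of crossings, the most of the 8 that can be at the lab module as the airlock pod arrives there on crossings 7, 9, 11 is 5, 6, 7 respectively — never all 8.
So the move cannot be finished within 11 crossings. (The shortest complete plan takes 13:)
1. Engineer goes to the lab module with the fly and the toad.  [the storage bay: the gecko, the hawk, the lizard, the moth, the snake, the sparrow | the lab module: the fly, the toad]
2. Engineer goes back to the storage bay with the toad.  [the storage bay: the gecko, the hawk, the lizard, the moth, the snake, the sparrow, the toad | the lab module: the fly]
3. Engineer goes to the lab module with the snake and the toad.  [the storage bay: the gecko, the hawk, the lizard, the moth, the sparrow | the lab module: the fly, the snake, the toad]
4. Engineer goes back to the storage bay with the fly.  [the storage bay: the fly, the gecko, the hawk, the lizard, the moth, the sparrow | the lab module: the snake, the toad]
5. Engineer goes to the lab module with the gecko and the sparrow.  [the storage bay: the fly, the hawk, the lizard, the moth | the lab module: the gecko, the snake, the sparrow, the toad]
6. Engineer goes back to the storage bay with the sparrow.  [the storage bay: the fly, the hawk, the lizard, the moth, the sparrow | the lab module: the gecko, the snake, the toad]
7. Engineer goes to the lab module with the hawk and the sparrow.  [the storage bay: the fly, the lizard, the moth | the lab module: the gecko, the hawk, the snake, the sparrow, the toad]
8. Engineer goes back to the storage bay with the toad.  [the storage bay: the fly, the lizard, the moth, the toad | the lab module: the gecko, the hawk, the snake, the sparrow]
9. Engineer goes to the lab module with the lizard and the toad.  [the storage bay: the fly, the moth | the lab module: the gecko, the hawk, the lizard, the snake, the sparrow, the toad]
10. Engineer goes back to the storage bay with the toad.  [the storage bay: the fly, the moth, the toad | the lab module: the gecko, the hawk, the lizard, the snake, the sparrow]
11. Engineer goes to the lab module with the moth and the toad.  [the storage bay: the fly | the lab module: the gecko, the hawk, the lizard, the moth, the snake, the sparrow, the toad]
12. Engineer goes back to the storage bay with the toad.  [the storage bay: the fly, the toad | the lab module: the gecko, the hawk, the lizard, the moth, the snake, the sparrow]
13. Engineer goes to the lab module with the fly and the toad.  [the storage bay: — | the lab module: the fly, the gecko, the hawk, the lizard, the moth, the snake, the sparrow, the toad]

No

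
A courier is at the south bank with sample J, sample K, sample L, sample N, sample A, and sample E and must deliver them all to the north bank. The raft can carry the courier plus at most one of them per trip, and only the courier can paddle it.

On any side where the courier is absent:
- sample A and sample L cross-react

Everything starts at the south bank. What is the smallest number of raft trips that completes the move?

11

Counting alone: the courier can take at most 1 across per trip to the north bank, so moving all 6 needs at least 6 loaded trips out, with a return between consecutive ones — at least 11 crossings.
The plan below uses exactly 11 crossings, so it is optimal:
1. Courier goes to the north bank with sample L.  [the south bank: sample A, sample E, sample J, sample K, sample N | the north bank: sample L]
2. Courier goes back to the south bank alone.  [the south bank: sample A, sample E, sample J, sample K, sample N | the north bank: sample L]
3. Courier goes to the north bank with sample J.  [the south bank: sample A, sample E, sample K, sample N | the north bank: sample J, sample L]
4. Courier goes back to the south bank alone.  [the south bank: sample A, sample E, sample K, sample N | the north bank: sample J, sample L]
5. Courier goes to the north bank with sample K.  [the south bank: sample A, sample E, sample N | the north bank: sample J, sample K, sample L]
6. Courier goes back to the south bank alone.  [the south bank: sample A, sample E, sample N | the north bank: sample J, sample K, sample L]
7. Courier goes to the north bank with sample N.  [the south bank: sample A, sample E | the north bank: sample J, sample K, sample L, sample N]
8. Courier goes back to the south bank alone.  [the south bank: sample A, sample E | the north bank: sample J, sample K, sample L, sample N]
9. Courier goes to the north bank with sample E.  [the south bank: sample A | the north bank: sample E, sample J, sample K, sample L, sample N]
10. Courier goes back to the south bank alone.  [the south bank: sample A | the north bank: sample E, sample J, sample K, sample L, sample N]
11. Courier goes to the north bank with sample A.  [the south bank: — | the north bank: sample A, sample E, sample J, sample K, sample L, sample N]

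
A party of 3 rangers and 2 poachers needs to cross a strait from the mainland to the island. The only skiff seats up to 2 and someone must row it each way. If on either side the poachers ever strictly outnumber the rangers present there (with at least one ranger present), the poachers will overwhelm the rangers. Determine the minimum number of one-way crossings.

Counting alone: each trip to the island takes at most 2 across and each return brings at least 1 back, so after t trips out (and t−1 returns) at most 2t − (t−1) of the 5 are across; that first reaches 5 at t = 4, so at least 7 crossings are needed.
The plan below uses exactly 7 crossings, so it is optimal:
1. 2 poachers → the island.  (the mainland: 3R 0P; the island: 0R 2P)
2. 1 poacher ← the mainland.  (the mainland: 3R 1P; the island: 0R 1P)
3. 2 rangers → the island.  (the mainland: 1R 1P; the island: 2R 1P)
4. 1 ranger ← the mainland.  (the mainland: 2R 1P; the island: 1R 1P)
5. 1 ranger and 1 poacher → the island.  (the mainland: 1R 0P; the island: 2R 2P)
6. 1 poacher ← the mainland.  (the mainland: 1R 1P; the island: 2R 1P)
7. 1 ranger and 1 poacher → the island.  (the mainland: 0R 0P; the island: 3R 2P)

7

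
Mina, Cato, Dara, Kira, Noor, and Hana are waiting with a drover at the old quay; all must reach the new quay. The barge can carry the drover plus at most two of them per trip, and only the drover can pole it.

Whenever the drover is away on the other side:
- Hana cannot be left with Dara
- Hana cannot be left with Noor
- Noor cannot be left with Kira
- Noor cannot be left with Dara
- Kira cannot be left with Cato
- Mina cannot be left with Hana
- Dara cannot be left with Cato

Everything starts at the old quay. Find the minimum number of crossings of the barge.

Whatever the first load, the items left behind include a forbidden pair without the drover. No opening move is safe, so no plan exists.

impossible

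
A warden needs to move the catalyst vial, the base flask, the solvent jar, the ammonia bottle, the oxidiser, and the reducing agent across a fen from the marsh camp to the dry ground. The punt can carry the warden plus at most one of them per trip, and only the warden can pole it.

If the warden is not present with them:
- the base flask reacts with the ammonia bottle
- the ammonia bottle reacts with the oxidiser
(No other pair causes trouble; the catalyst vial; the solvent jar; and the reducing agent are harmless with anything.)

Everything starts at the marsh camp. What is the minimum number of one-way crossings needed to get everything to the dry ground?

Counting alone: the warden can take at most 1 across per trip to the dry ground, so moving all 6 needs at least 6 loaded trips out, with a return between consecutive ones — at least 11 crossings.
The safety rule pushes this higher. Following every safe sequence of crossings, the most of the 6 that can be at the dry ground as the punt arrives there on crossing 11 is 5 — never all 6.
So no plan with fewer than 13 crossings exists, and this one achieves 13:
1. Warden goes to the dry ground with the ammonia bottle.
2. Warden goes back to the marsh camp alone.
3. Warden goes to the dry ground with the catalyst vial.
4. Warden goes back to the marsh camp alone.
5. Warden goes to the dry ground with the base flask.
6. Warden goes back to the marsh camp with the ammonia bottle.
7. Warden goes to the dry ground with the oxidiser.
8. Warden goes back to the marsh camp alone.
9. Warden goes to the dry ground with the solvent jar.
10. Warden goes back to the marsh camp alone.
11. Warden goes to the dry ground with the reducing agent.
12. Warden goes back to the marsh camp alone.
13. Warden goes to the dry ground with the ammonia bottle.

13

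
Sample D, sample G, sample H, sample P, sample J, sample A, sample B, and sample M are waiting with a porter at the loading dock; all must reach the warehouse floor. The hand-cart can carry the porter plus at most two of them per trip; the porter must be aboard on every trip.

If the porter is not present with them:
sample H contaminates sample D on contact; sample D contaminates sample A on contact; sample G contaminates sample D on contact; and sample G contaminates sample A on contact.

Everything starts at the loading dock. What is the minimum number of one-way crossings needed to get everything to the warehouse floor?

13

Counting alone: the porter can take at most 2 across per trip to the warehouse floor, so moving all 8 needs at least 4 loaded trips out, with a return between consecutive ones — at least 7 crossings.
The safety rule pushes this higher. Following every safe sequence of crossings, the most of the 8 that can be at the warehouse floor as the hand-cart arrives there on crossings 7, 9, 11 is 5, 6, 7 respectively — never all 8.
So no plan with fewer than 13 crossings exists, and this one achieves 13:
1. Porter goes to the warehouse floor with sample D and sample G.  [the loading dock: sample A, sample B, sample H, sample J, sample M, sample P | the warehouse floor: sample D, sample G]
2. Porter goes back to the loading dock with sample D.  [the loading dock: sample A, sample B, sample D, sample H, sample J, sample M, sample P | the warehouse floor: sample G]
3. Porter goes to the warehouse floor with sample D and sample H.  [the loading dock: sample A, sample B, sample J, sample M, sample P | the warehouse floor: sample D, sample G, sample H]
4. Porter goes back to the loading dock with sample D.  [the loading dock: sample A, sample B, sample D, sample J, sample M, sample P | the warehouse floor: sample G, sample H]
5. Porter goes to the warehouse floor with sample D and sample P.  [the loading dock: sample A, sample B, sample J, sample M | the warehouse floor: sample D, sample G, sample H, sample P]
6. Porter goes back to the loading dock with sample D.  [the loading dock: sample A, sample B, sample D, sample J, sample M | the warehouse floor: sample G, sample H, sample P]
7. Porter goes to the warehouse floor with sample D and sample J.  [the loading dock: sample A, sample B, sample M | the warehouse floor: sample D, sample G, sample H, sample J, sample P]
8. Porter goes back to the loading dock with sample D.  [the loading dock: sample A, sample B, sample D, sample M | the warehouse floor: sample G, sample H, sample J, sample P]
9. Porter goes to the warehouse floor with sample B and sample D.  [the loading dock: sample A, sample M | the warehouse floor: sample B, sample D, sample G, sample H, sample J, sample P]
10. Porter goes back to the loading dock with sample D.  [the loading dock: sample A, sample D, sample M | the warehouse floor: sample B, sample G, sample H, sample J, sample P]
11. Porter goes to the warehouse floor with sample D and sample M.  [the loading dock: sample A | the warehouse floor: sample B, sample D, sample G, sample H, sample J, sample M, sample P]
12. Porter goes back to the loading dock with sample D.  [the loading dock: sample A, sample D | the warehouse floor: sample B, sample G, sample H, sample J, sample M, sample P]
13. Porter goes to the warehouse floor with sample A and sample D.  [the loading dock: — | the warehouse floor: sample A, sample B, sample D, sample G, sample H, sample J, sample M, sample P]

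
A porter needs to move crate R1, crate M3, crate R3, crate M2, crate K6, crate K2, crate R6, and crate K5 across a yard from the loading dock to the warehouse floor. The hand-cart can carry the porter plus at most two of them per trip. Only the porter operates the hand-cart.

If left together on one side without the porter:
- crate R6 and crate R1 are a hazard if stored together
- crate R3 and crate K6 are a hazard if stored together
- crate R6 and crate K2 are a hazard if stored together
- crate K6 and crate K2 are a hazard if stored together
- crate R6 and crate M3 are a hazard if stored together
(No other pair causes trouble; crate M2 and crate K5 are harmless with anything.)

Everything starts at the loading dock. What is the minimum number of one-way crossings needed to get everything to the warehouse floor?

9

Counting alone: the porter can take at most 2 across per trip to the warehouse floor, so moving all 8 needs at least 4 loaded trips out, with a return between consecutive ones — at least 7 crossings.
The safety rule pushes this higher. Following every safe sequence of crossings, the most of the 8 that can be at the warehouse floor as the hand-cart arrives there on crossing 7 is 7 — never all 8.
So no plan with fewer than 9 crossings exists, and this one achieves 9:
1. Porter goes to the warehouse floor with crate K6 and crate R6.
2. Porter goes back to the loading dock alone.
3. Porter goes to the warehouse floor with crate M3 and crate R1.
4. Porter goes back to the loading dock with crate R6.
5. Porter goes to the warehouse floor with crate K2 and crate R3.
6. Porter goes back to the loading dock with crate K6.
7. Porter goes to the warehouse floor with crate K5 and crate M2.
8. Porter goes back to the loading dock alone.
9. Porter goes to the warehouse floor with crate K6 and crate R6.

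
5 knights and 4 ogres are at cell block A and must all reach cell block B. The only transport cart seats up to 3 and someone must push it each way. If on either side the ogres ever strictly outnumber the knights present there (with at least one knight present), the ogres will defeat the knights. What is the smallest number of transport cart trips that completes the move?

7

Counting alone: each trip to cell block B takes at most 3 across and each return brings at least 1 back, so after t trips out (and t−1 returns) at most 3t − (t−1) of the 9 are across; that first reaches 9 at t = 4, so at least 7 crossings are needed.
The plan below uses exactly 7 crossings, so it is optimal:
1. 3 ogres → cell block B.  (cell block A: 5K 1O; cell block B: 0K 3O)
2. 1 ogre ← cell block A.  (cell block A: 5K 2O; cell block B: 0K 2O)
3. 3 knights → cell block B.  (cell block A: 2K 2O; cell block B: 3K 2O)
4. 1 knight ← cell block A.  (cell block A: 3K 2O; cell block B: 2K 2O)
5. 2 knights and 1 ogre → cell block B.  (cell block A: 1K 1O; cell block B: 4K 3O)
6. 1 knight ← cell block A.  (cell block A: 2K 1O; cell block B: 3K 3O)
7. 2 knights and 1 ogre → cell block B.  (cell block A: 0K 0O; cell block B: 5K 4O)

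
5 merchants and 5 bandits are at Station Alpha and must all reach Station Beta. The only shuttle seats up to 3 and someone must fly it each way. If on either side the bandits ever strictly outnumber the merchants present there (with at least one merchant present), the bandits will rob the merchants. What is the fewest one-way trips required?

Counting alone: each trip to Station Beta takes at most 3 across and each return brings at least 1 back, so after t trips out (and t−1 returns) at most 3t − (t−1) of the 10 are across; that first reaches 10 at t = 5, so at least 9 crossings are needed.
The safety rule pushes this higher. Following every safe sequence of crossings, the most of the 10 that can be at Station Beta as the shuttle arrives there on crossing 9 is 9 — never all 10.
So no plan with fewer than 11 crossings exists, and this one achieves 11:
1. 2 bandits → Station Beta.  (Station Alpha: 5M 3B; Station Beta: 0M 2B)
2. 1 bandit ← Station Alpha.  (Station Alpha: 5M 4B; Station Beta: 0M 1B)
3. 3 bandits → Station Beta.  (Station Alpha: 5M 1B; Station Beta: 0M 4B)
4. 1 bandit ← Station Alpha.  (Station Alpha: 5M 2B; Station Beta: 0M 3B)
5. 3 merchants → Station Beta.  (Station Alpha: 2M 2B; Station Beta: 3M 3B)
6. 1 merchant and 1 bandit ← Station Alpha.  (Station Alpha: 3M 3B; Station Beta: 2M 2B)
7. 3 merchants → Station Beta.  (Station Alpha: 0M 3B; Station Beta: 5M 2B)
8. 1 bandit ← Station Alpha.  (Station Alpha: 0M 4B; Station Beta: 5M 1B)
9. 2 bandits → Station Beta.  (Station Alpha: 0M 2B; Station Beta: 5M 3B)
10. 1 bandit ← Station Alpha.  (Station Alpha: 0M 3B; Station Beta: 5M 2B)
11. 3 bandits → Station Beta.  (Station Alpha: 0M 0B; Station Beta: 5M 5B)

11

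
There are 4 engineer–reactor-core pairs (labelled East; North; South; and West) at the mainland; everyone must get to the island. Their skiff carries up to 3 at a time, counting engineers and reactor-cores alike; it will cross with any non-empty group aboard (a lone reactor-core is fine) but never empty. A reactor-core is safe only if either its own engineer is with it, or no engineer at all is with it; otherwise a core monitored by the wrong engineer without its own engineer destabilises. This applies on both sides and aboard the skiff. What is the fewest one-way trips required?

Counting alone: each trip to the island takes at most 3 across and each return brings at least 1 back, so after t trips out (and t−1 returns) at most 3t − (t−1) of the 8 are across; that first reaches 8 at t = 4, so at least 7 crossings are needed.
The safety rule pushes this higher. Following every safe sequence of crossings, the most of the 8 that can be at the island as the skiff arrives there on crossing 7 is 7 — never all 8.
So no plan with fewer than 9 crossings exists, and this one achieves 9:
1. engineer East and reactor-core East cross → the island.
2. engineer East crosses ← the mainland.
3. engineer East, engineer North, and reactor-core North cross → the island.
4. engineer East and reactor-core East cross ← the mainland.
5. engineer East, engineer South, and engineer West cross → the island.
6. reactor-core North crosses ← the mainland.
7. reactor-core East and reactor-core North cross → the island.
8. reactor-core East crosses ← the mainland.
9. reactor-core East, reactor-core South, and reactor-core West cross → the island.

9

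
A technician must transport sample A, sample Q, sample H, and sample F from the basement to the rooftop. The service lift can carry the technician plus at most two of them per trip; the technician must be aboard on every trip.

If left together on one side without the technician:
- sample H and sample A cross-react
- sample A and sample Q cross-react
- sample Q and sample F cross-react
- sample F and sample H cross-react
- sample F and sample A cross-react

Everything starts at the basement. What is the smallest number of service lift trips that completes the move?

Counting alone: the technician can take at most 2 across per trip to the rooftop, so moving all 4 needs at least 2 loaded trips out, with a return between consecutive ones — at least 3 crossings.
The safety rule pushes this higher. Following every safe sequence of crossings, the most of the 4 that can be at the rooftop as the service lift arrives there on crossing 3 is 3 — never all 4.
So no plan with fewer than 5 crossings exists, and this one achieves 5:
1. Technician goes to the rooftop with sample A and sample F.  [the basement: sample H, sample Q | the rooftop: sample A, sample F]
2. Technician goes back to the basement with sample A.  [the basement: sample A, sample H, sample Q | the rooftop: sample F]
3. Technician goes to the rooftop with sample H and sample Q.  [the basement: sample A | the rooftop: sample F, sample H, sample Q]
4. Technician goes back to the basement with sample F.  [the basement: sample A, sample F | the rooftop: sample H, sample Q]
5. Technician goes to the rooftop with sample A and sample F.  [the basement: — | the rooftop: sample A, sample F, sample H, sample Q]

5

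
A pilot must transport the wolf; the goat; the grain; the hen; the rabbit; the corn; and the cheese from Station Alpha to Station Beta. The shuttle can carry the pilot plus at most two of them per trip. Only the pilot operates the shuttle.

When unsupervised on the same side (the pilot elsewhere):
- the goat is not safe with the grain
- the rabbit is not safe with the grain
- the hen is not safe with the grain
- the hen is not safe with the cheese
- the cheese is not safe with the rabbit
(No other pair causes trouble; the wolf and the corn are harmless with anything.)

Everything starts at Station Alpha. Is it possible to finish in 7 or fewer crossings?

Counting alone: the pilot can take at most 2 across per trip to Station Beta, so moving all 7 needs at least 4 loaded trips out, with a return between consecutive ones — at least 7 crossings.
The safety rule pushes this higher. Following every safe sequence of crossings, the most of the 7 that can be at Station Beta as the shuttle arrives there on crossing 7 is 6 — never all 7.
So the move cannot be finished within 7 crossings. (The shortest complete plan takes 9:)
1. Pilot goes to Station Beta with the cheese and the grain.
2. Pilot goes back to Station Alpha alone.
3. Pilot goes to Station Beta with the wolf.
4. Pilot goes back to Station Alpha alone.
5. Pilot goes to Station Beta with the goat and the hen.
6. Pilot goes back to Station Alpha with the cheese and the grain.
7. Pilot goes to Station Beta with the corn and the rabbit.
8. Pilot goes back to Station Alpha alone.
9. Pilot goes to Station Beta with the cheese and the grain.

No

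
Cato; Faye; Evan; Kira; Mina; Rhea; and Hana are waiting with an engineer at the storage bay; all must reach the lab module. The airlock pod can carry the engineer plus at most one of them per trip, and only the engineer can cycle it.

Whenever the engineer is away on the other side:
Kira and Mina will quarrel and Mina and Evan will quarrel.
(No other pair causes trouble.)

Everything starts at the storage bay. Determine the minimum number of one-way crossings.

15

Counting alone: the engineer can take at most 1 across per trip to the lab module, so moving all 7 needs at least 7 loaded trips out, with a return between consecutive ones — at least 13 crossings.
The safety rule pushes this higher. Following every safe sequence of crossings, the most of the 7 that can be at the lab module as the airlock pod arrives there on crossing 13 is 6 — never all 7.
So no plan with fewer than 15 crossings exists, and this one achieves 15:
1. Engineer goes to the lab module with Mina.
2. Engineer goes back to the storage bay alone.
3. Engineer goes to the lab module with Cato.
4. Engineer goes back to the storage bay alone.
5. Engineer goes to the lab module with Faye.
6. Engineer goes back to the storage bay alone.
7. Engineer goes to the lab module with Evan.
8. Engineer goes back to the storage bay with Mina.
9. Engineer goes to the lab module with Kira.
10. Engineer goes back to the storage bay alone.
11. Engineer goes to the lab module with Rhea.
12. Engineer goes back to the storage bay alone.
13. Engineer goes to the lab module with Hana.
14. Engineer goes back to the storage bay alone.
15. Engineer goes to the lab module with Mina.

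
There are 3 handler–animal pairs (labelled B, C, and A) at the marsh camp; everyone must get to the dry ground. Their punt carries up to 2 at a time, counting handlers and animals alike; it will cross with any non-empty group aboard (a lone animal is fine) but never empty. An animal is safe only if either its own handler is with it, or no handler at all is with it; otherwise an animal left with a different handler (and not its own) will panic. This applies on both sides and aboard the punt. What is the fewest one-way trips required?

Counting alone: each trip to the dry ground takes at most 2 across and each return brings at least 1 back, so after t trips out (and t−1 returns) at most 2t − (t−1) of the 6 are across; that first reaches 6 at t = 5, so at least 9 crossings are needed.
The safety rule pushes this higher. Following every safe sequence of crossings, the most of the 6 that can be at the dry ground as the punt arrives there on crossing 9 is 5 — never all 6.
So no plan with fewer than 11 crossings exists, and this one achieves 11:
1. animal B and handler B cross → the dry ground.
2. handler B crosses ← the marsh camp.
3. animal A and animal C cross → the dry ground.
4. animal B crosses ← the marsh camp.
5. handler A and handler C cross → the dry ground.
6. animal C and handler C cross ← the marsh camp.
7. handler B and handler C cross → the dry ground.
8. animal A crosses ← the marsh camp.
9. animal B and animal C cross → the dry ground.
10. handler A crosses ← the marsh camp.
11. animal A and handler A cross → the dry ground.

11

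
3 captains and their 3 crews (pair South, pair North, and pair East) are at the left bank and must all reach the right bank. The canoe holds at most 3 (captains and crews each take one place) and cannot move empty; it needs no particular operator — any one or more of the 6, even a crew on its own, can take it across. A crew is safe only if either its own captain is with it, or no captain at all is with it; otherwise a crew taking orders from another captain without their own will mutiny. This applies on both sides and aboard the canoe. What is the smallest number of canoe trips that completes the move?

Counting alone: each trip to the right bank takes at most 3 across and each return brings at least 1 back, so after t trips out (and t−1 returns) at most 3t − (t−1) of the 6 are across; that first reaches 6 at t = 3, so at least 5 crossings are needed.
The plan below uses exactly 5 crossings, so it is optimal:
1. captain South and crew South cross → the right bank.
2. captain South crosses ← the left bank.
3. captain East, captain North, and captain South cross → the right bank.
4. crew South crosses ← the left bank.
5. crew East, crew North, and crew South cross → the right bank.

5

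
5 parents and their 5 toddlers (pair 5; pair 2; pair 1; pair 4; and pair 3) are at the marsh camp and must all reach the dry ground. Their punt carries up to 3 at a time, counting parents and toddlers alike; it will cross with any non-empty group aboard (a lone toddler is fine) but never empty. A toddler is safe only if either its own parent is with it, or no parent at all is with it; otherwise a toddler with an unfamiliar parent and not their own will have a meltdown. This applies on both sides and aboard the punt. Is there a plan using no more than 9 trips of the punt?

Counting alone: each trip to the dry ground takes at most 3 across and each return brings at least 1 back, so after t trips out (and t−1 returns) at most 3t − (t−1) of the 10 are across; that first reaches 10 at t = 5, so at least 9 crossings are needed.
The safety rule pushes this higher. Following every safe sequence of crossings, the most of the 10 that can be at the dry ground as the punt arrives there on crossing 9 is 9 — never all 10.
So the move cannot be finished within 9 crossings. (The shortest complete plan takes 11:)
1. parent 5 and toddler 5 cross → the dry ground.
2. parent 5 crosses ← the marsh camp.
3. toddler 1, toddler 2, and toddler 4 cross → the dry ground.
4. toddler 5 crosses ← the marsh camp.
5. parent 1, parent 2, and parent 4 cross → the dry ground.
6. parent 2 and toddler 2 cross ← the marsh camp.
7. parent 2, parent 3, and parent 5 cross → the dry ground.
8. toddler 1 crosses ← the marsh camp.
9. toddler 2 and toddler 5 cross → the dry ground.
10. toddler 5 crosses ← the marsh camp.
11. toddler 1, toddler 3, and toddler 5 cross → the dry ground.

No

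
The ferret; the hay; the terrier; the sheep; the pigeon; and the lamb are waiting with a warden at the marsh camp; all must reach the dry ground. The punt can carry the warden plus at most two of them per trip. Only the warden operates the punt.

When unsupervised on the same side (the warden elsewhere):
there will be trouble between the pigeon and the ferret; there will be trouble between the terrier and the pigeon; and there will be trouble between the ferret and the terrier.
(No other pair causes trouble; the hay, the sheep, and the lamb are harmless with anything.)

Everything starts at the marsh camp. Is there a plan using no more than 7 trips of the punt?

No

Counting alone: the warden can take at most 2 across per trip to the dry ground, so moving all 6 needs at least 3 loaded trips out, with a return between consecutive ones — at least 5 crossings.
The safety rule pushes this higher. Following every safe sequence of crossings, the most of the 6 that can be at the dry ground as the punt arrives there on crossings 5, 7 is 4, 5 respectively — never all 6.
So the move cannot be finished within 7 crossings. (The shortest complete plan takes 9:)
1. Warden goes to the dry ground with the ferret and the terrier.
2. Warden goes back to the marsh camp with the ferret.
3. Warden goes to the dry ground with the ferret and the hay.
4. Warden goes back to the marsh camp with the ferret.
5. Warden goes to the dry ground with the ferret and the sheep.
6. Warden goes back to the marsh camp with the ferret.
7. Warden goes to the dry ground with the ferret and the lamb.
8. Warden goes back to the marsh camp with the ferret.
9. Warden goes to the dry ground with the ferret and the pigeon.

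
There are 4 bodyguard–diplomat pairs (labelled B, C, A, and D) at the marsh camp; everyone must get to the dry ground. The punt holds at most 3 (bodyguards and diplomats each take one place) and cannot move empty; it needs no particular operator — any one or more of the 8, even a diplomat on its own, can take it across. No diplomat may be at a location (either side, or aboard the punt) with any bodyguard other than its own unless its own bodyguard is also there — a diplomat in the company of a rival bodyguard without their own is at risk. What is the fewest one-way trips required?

Counting alone: each trip to the dry ground takes at most 3 across and each return brings at least 1 back, so after t trips out (and t−1 returns) at most 3t − (t−1) of the 8 are across; that first reaches 8 at t = 4, so at least 7 crossings are needed.
The safety rule pushes this higher. Following every safe sequence of crossings, the most of the 8 that can be at the dry ground as the punt arrives there on crossing 7 is 7 — never all 8.
So no plan with fewer than 9 crossings exists, and this one achieves 9:
1. bodyguard B and diplomat B cross → the dry ground.
2. bodyguard B crosses ← the marsh camp.
3. bodyguard B, bodyguard C, and diplomat C cross → the dry ground.
4. bodyguard B and diplomat B cross ← the marsh camp.
5. bodyguard A, bodyguard B, and bodyguard D cross → the dry ground.
6. diplomat C crosses ← the marsh camp.
7. diplomat B and diplomat C cross → the dry ground.
8. diplomat B crosses ← the marsh camp.
9. diplomat A, diplomat B, and diplomat D cross → the dry ground.

9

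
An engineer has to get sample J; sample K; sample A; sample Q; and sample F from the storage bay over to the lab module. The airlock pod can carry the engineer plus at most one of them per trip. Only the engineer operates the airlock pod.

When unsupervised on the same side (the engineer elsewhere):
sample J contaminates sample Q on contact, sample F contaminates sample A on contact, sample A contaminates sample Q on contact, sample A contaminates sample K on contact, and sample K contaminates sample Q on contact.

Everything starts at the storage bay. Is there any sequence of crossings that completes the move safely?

Whatever the first load, the items left behind include a forbidden pair without the engineer. No opening move is safe, so no plan exists.

No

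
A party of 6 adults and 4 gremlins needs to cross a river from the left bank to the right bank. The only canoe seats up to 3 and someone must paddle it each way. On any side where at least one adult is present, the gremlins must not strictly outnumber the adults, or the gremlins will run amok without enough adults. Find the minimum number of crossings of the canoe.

Counting alone: each trip to the right bank takes at most 3 across and each return brings at least 1 back, so after t trips out (and t−1 returns) at most 3t − (t−1) of the 10 are across; that first reaches 10 at t = 5, so at least 9 crossings are needed.
The plan below uses exactly 9 crossings, so it is optimal:
1. 2 gremlins → the right bank.  (the left bank: 6A 2G; the right bank: 0A 2G)
2. 1 gremlin ← the left bank.  (the left bank: 6A 3G; the right bank: 0A 1G)
3. 3 gremlins → the right bank.  (the left bank: 6A 0G; the right bank: 0A 4G)
4. 1 gremlin ← the left bank.  (the left bank: 6A 1G; the right bank: 0A 3G)
5. 3 adults → the right bank.  (the left bank: 3A 1G; the right bank: 3A 3G)
6. 1 gremlin ← the left bank.  (the left bank: 3A 2G; the right bank: 3A 2G)
7. 1 adult and 2 gremlins → the right bank.  (the left bank: 2A 0G; the right bank: 4A 4G)
8. 1 gremlin ← the left bank.  (the left bank: 2A 1G; the right bank: 4A 3G)
9. 2 adults and 1 gremlin → the right bank.  (the left bank: 0A 0G; the right bank: 6A 4G)

9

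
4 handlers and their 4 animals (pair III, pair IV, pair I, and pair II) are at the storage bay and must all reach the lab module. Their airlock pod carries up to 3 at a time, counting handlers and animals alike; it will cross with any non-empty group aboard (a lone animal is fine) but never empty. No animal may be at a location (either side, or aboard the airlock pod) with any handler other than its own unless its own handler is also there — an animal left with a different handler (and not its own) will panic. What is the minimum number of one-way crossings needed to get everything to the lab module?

9

Counting alone: each trip to the lab module takes at most 3 across and each return brings at least 1 back, so after t trips out (and t−1 returns) at most 3t − (t−1) of the 8 are across; that first reaches 8 at t = 4, so at least 7 crossings are needed.
The safety rule pushes this higher. Following every safe sequence of crossings, the most of the 8 that can be at the lab module as the airlock pod arrives there on crossing 7 is 7 — never all 8.
So no plan with fewer than 9 crossings exists, and this one achieves 9:
1. animal III and handler III cross → the lab module.
2. handler III crosses ← the storage bay.
3. animal IV, handler III, and handler IV cross → the lab module.
4. animal III and handler III cross ← the storage bay.
5. handler I, handler II, and handler III cross → the lab module.
6. animal IV crosses ← the storage bay.
7. animal III and animal IV cross → the lab module.
8. animal III crosses ← the storage bay.
9. animal I, animal II, and animal III cross → the lab module.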